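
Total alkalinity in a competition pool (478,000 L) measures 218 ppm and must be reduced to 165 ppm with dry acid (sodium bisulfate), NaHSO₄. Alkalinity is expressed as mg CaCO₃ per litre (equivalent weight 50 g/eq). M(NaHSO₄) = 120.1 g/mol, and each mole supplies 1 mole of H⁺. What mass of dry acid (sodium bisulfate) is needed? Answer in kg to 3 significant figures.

Alkalinity to neutralize: (218 − 165) = 53 mg/L as CaCO₃ × 478,000 L = 25,330 g as CaCO₃.
Equivalents of H⁺ required: 25,330 ÷ 50 g/eq = 506.7 eq = 506.7 mol NaHSO₄.
Mass of NaHSO₄: 506.7 × 120.1 = 60,850 g.

60.9 kg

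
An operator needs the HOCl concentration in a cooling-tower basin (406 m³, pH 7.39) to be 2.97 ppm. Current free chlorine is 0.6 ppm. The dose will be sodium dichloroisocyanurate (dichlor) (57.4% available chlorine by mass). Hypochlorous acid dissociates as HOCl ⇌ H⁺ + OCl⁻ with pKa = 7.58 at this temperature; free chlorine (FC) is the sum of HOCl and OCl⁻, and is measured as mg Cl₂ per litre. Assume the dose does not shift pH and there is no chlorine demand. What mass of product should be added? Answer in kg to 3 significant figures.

3.03 kg

Volume: 406 m³ = 406,000 L.
[OCl⁻]/[HOCl] = 10^(pH − pKa) = 10^(7.39 − 7.58) = 0.6457; fraction as HOCl = 1/(1 + 0.6457) = 0.6077.
Free chlorine required for 2.97 ppm HOCl: 2.97 / 0.6077 = 4.888 ppm.
FC to add: 4.888 − 0.6 = 4.288 mg/L as Cl₂.
Cl₂ equivalent: 4.288 mg/L × 406,000 L = 1741 g.
Product at 57.4% available Cl: 1741 / 0.574 = 3033 g.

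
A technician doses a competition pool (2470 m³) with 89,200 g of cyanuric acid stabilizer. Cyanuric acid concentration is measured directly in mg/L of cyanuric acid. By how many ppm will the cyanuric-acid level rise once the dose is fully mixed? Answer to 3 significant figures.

Volume: 2470 m³ = 2,470,000 L.
Rise: 89,200 g / 2,470,000 L × 1000 = 36.11 mg/L.

36.1 ppm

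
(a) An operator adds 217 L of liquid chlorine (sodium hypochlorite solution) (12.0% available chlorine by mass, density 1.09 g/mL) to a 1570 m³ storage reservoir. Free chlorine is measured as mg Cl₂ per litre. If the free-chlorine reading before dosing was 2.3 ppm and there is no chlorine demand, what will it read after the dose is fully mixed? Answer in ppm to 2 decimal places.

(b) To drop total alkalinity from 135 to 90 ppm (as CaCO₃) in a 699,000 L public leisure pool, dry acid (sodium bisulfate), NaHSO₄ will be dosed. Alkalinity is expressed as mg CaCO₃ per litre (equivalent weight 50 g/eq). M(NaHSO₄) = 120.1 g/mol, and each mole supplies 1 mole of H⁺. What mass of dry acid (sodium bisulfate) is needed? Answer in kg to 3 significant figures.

(a) 20.38 ppm; (b) 75.6 kg

(a) Volume: 1570 m³ = 1,570,000 L.
(a) Mass of solution: 217 L × 1000 mL/L × 1.09 g/mL = 236,500 g.
(a) Available chlorine delivered: 236,500 g × 0.12 = 28,380 g as Cl₂.
(a) Concentration rise: 28,380 g / 1,570,000 L = 18.08 mg/L = 18.08 ppm.
(a) Final FC: 2.3 + 18.08 = 20.38 ppm.

(b) Alkalinity to neutralize: (135 − 90) = 45 mg/L as CaCO₃ × 699,000 L = 31,460 g as CaCO₃.
(b) Equivalents of H⁺ required: 31,460 ÷ 50 g/eq = 629.1 eq = 629.1 mol NaHSO₄.
(b) Mass of NaHSO₄: 629.1 × 120.1 = 75,550 g.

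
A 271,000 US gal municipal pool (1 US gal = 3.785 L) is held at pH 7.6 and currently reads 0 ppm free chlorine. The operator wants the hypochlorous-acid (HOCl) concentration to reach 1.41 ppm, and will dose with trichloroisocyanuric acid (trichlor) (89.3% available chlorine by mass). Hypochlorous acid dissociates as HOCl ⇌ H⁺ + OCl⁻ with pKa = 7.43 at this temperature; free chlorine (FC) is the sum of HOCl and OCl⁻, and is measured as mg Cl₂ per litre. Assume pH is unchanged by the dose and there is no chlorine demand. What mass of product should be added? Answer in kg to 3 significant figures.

4.02 kg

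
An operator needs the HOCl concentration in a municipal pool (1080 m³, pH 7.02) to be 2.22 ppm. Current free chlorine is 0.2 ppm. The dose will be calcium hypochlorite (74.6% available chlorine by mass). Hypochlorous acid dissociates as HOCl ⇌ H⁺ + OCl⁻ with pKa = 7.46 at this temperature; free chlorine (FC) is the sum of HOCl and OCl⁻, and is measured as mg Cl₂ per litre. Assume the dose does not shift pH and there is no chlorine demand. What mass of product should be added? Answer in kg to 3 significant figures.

4.09 kg

Volume: 1080 m³ = 1,080,000 L.
[OCl⁻]/[HOCl] = 10^(pH − pKa) = 10^(7.02 − 7.46) = 0.3631; fraction as HOCl = 1/(1 + 0.3631) = 0.7336.
Free chlorine required for 2.22 ppm HOCl: 2.22 / 0.7336 = 3.026 ppm.
FC to add: 3.026 − 0.2 = 2.826 mg/L as Cl₂.
Cl₂ equivalent: 2.826 mg/L × 1,080,000 L = 3052 g.
Product at 74.6% available Cl: 3052 / 0.746 = 4091 g.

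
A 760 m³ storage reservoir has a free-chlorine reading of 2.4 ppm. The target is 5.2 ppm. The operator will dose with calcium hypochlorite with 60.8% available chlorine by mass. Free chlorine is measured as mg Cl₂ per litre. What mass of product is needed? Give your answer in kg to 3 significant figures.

3.50 kg

Volume: 760 m³ = 760,000 L.
Chlorine deficit: 5.2 − 2.4 = 2.8 ppm = 2.8 mg/L as Cl₂.
Cl₂ equivalent needed: 2.8 mg/L × 760,000 L = 2,128,000 mg = 2128 g.
Product at 60.8% available chlorine: 2128 / 0.608 = 3500 g.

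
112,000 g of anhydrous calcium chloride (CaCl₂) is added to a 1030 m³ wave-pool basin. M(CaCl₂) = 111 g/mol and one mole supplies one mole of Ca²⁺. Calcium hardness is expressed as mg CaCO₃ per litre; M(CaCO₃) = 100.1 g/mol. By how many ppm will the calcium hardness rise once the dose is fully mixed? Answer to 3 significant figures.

Volume: 1030 m³ = 1,030,000 L.
Moles of Ca²⁺: 112,000 g ÷ 111 g/mol = 1009 mol.
As CaCO₃: 1009 mol × 100.1 g/mol = 101,000 g.
Rise: 101,000 g / 1,030,000 L × 1000 = 98.06 mg/L.

98.1 ppm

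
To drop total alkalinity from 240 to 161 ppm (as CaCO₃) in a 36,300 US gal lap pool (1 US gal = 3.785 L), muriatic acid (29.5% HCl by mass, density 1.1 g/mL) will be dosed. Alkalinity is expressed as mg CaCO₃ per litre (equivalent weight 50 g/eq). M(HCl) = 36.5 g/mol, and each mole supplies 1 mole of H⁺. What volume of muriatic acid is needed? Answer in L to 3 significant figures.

24.4 L

Volume: 36,300 US gal × 3.785 L/gal = 137,396 L.
Alkalinity to neutralize: (240 − 161) = 79 mg/L as CaCO₃ × 137,396 L = 10,850 g as CaCO₃.
Equivalents of H⁺ required: 10,850 ÷ 50 g/eq = 217.1 eq = 217.1 mol HCl.
Mass of HCl: 217.1 × 36.5 = 7924 g.
Mass of 29.5% solution: 7924 / 0.295 = 26,860 g.
Volume: 26,860 g ÷ 1.1 g/mL = 24,420 mL.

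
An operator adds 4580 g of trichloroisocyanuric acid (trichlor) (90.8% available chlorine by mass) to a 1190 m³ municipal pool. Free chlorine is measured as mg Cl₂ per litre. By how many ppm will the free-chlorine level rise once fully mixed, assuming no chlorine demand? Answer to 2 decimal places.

3.49 ppm

Volume: 1190 m³ = 1,190,000 L.
Available chlorine delivered: 4580 g × 0.908 = 4159 g as Cl₂.
Concentration rise: 4159 g / 1,190,000 L = 3.495 mg/L = 3.49 ppm.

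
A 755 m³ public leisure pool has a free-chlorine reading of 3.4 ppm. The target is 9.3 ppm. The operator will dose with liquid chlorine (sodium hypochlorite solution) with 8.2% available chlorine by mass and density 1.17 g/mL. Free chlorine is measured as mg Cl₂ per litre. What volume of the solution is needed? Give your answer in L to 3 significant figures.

46.4 L

Volume: 755 m³ = 755,000 L.
Chlorine deficit: 9.3 − 3.4 = 5.9 ppm = 5.9 mg/L as Cl₂.
Cl₂ equivalent needed: 5.9 mg/L × 755,000 L = 4,454,000 mg = 4454 g.
Product at 8.2% available chlorine: 4454 / 0.082 = 54,320 g.
Volume at density 1.17 g/mL: 54,320 g ÷ 1.17 g/mL = 46,430 mL.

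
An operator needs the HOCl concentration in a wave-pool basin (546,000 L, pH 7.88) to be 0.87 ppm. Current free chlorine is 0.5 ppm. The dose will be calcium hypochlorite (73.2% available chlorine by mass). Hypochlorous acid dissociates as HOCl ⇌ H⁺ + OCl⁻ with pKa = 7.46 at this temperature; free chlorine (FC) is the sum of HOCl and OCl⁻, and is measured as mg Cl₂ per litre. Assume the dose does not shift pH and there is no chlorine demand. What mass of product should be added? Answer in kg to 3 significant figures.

1.98 kg

[OCl⁻]/[HOCl] = 10^(pH − pKa) = 10^(7.88 − 7.46) = 2.63; fraction as HOCl = 1/(1 + 2.63) = 0.2755.
Free chlorine required for 0.87 ppm HOCl: 0.87 / 0.2755 = 3.158 ppm.
FC to add: 3.158 − 0.5 = 2.658 mg/L as Cl₂.
Cl₂ equivalent: 2.658 mg/L × 546,000 L = 1451 g.
Product at 73.2% available Cl: 1451 / 0.732 = 1983 g.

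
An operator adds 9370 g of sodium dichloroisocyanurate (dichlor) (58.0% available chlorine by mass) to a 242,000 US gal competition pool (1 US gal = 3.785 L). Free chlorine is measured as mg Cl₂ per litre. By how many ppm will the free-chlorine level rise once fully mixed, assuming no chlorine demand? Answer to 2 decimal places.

Volume: 242,000 US gal × 3.785 L/gal = 915,970 L.
Available chlorine delivered: 9370 g × 0.58 = 5435 g as Cl₂.
Concentration rise: 5435 g / 915,970 L = 5.933 mg/L = 5.93 ppm.

5.93 ppm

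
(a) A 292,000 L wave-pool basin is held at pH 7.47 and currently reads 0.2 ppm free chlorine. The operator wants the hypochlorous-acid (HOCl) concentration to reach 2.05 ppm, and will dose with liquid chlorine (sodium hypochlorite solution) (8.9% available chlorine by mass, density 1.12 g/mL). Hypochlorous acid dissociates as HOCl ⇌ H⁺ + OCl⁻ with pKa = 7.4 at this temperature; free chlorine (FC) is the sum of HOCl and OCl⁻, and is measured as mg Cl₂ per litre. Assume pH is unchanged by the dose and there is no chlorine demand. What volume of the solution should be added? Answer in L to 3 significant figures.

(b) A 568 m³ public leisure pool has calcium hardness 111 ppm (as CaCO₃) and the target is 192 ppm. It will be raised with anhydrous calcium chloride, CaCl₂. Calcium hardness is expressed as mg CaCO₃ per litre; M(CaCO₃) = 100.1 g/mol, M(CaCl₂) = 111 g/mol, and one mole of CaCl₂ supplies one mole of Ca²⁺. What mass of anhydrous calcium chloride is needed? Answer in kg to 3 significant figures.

(a) 12.5 L; (b) 51.0 kg

(a) [OCl⁻]/[HOCl] = 10^(pH − pKa) = 10^(7.47 − 7.4) = 1.175; fraction as HOCl = 1/(1 + 1.175) = 0.4598.
(a) Free chlorine required for 2.05 ppm HOCl: 2.05 / 0.4598 = 4.459 ppm.
(a) FC to add: 4.459 − 0.2 = 4.259 mg/L as Cl₂.
(a) Cl₂ equivalent: 4.259 mg/L × 292,000 L = 1243 g.
(a) Product at 8.9% available Cl: 1243 / 0.089 = 13,970 g.
(a) Volume: 13,970 g ÷ 1.12 g/mL = 12,470 mL.

(b) Volume: 568 m³ = 568,000 L.
(b) Hardness to add: (192 − 111) = 81 mg/L as CaCO₃ × 568,000 L = 46,010 g as CaCO₃.
(b) Moles of Ca²⁺ (1 mol Ca²⁺ ≡ 1 mol CaCO₃): 46,010 / 100.1 g/mol = 459.6 mol.
(b) Mass of CaCl₂: 459.6 × 111 = 51,020 g.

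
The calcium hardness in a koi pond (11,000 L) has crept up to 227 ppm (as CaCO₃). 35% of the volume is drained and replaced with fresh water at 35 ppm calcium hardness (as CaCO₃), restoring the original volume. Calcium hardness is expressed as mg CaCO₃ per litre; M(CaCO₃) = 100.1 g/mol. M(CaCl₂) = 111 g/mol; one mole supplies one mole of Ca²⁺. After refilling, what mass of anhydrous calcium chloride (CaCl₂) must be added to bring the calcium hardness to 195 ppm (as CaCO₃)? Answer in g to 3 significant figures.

After draining 35% and refilling: 227 × 0.65 + 35 × 0.35 = 159.8 ppm.
Deficit to target: 195 − 159.8 = 35.2 mg/L.
As CaCO₃: 35.2 mg/L × 11,000 L = 387.2 g; ÷ 100.1 = 3.868 mol Ca²⁺.
Mass: 3.868 × 111 = 429.4 g.

429 g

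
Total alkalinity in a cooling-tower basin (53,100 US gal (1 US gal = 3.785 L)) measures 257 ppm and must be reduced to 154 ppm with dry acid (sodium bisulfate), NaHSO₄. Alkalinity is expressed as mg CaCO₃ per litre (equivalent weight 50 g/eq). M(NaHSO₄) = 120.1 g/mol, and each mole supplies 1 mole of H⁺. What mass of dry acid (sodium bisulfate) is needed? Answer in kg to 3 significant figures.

49.7 kg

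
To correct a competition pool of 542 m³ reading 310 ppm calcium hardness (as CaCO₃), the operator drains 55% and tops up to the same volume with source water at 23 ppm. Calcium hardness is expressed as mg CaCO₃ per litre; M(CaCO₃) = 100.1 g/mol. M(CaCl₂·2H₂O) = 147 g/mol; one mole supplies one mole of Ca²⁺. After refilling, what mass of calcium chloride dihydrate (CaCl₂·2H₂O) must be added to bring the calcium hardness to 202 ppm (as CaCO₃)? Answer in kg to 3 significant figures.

Volume: 542 m³ = 542,000 L.
After draining 55% and refilling: 310 × 0.45 + 23 × 0.55 = 152.15 ppm.
Deficit to target: 202 − 152.15 = 49.85 mg/L.
As CaCO₃: 49.85 mg/L × 542,000 L = 27,020 g; ÷ 100.1 = 269.9 mol Ca²⁺.
Mass: 269.9 × 147 = 39,680 g.

39.7 kg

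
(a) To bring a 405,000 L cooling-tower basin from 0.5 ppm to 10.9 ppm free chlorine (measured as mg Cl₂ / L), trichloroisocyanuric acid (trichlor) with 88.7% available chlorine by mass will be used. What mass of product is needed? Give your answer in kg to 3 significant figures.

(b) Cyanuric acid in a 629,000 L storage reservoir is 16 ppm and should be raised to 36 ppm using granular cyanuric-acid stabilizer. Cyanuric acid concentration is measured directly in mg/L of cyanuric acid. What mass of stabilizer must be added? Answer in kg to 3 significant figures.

(a) Chlorine deficit: 10.9 − 0.5 = 10.4 ppm = 10.4 mg/L as Cl₂.
(a) Cl₂ equivalent needed: 10.4 mg/L × 405,000 L = 4,212,000 mg = 4212 g.
(a) Product at 88.7% available chlorine: 4212 / 0.887 = 4749 g.

(b) CYA to add: (36 − 16) = 20 mg/L × 629,000 L = 12,580 g cyanuric acid.

(a) 4.75 kg; (b) 12.6 kg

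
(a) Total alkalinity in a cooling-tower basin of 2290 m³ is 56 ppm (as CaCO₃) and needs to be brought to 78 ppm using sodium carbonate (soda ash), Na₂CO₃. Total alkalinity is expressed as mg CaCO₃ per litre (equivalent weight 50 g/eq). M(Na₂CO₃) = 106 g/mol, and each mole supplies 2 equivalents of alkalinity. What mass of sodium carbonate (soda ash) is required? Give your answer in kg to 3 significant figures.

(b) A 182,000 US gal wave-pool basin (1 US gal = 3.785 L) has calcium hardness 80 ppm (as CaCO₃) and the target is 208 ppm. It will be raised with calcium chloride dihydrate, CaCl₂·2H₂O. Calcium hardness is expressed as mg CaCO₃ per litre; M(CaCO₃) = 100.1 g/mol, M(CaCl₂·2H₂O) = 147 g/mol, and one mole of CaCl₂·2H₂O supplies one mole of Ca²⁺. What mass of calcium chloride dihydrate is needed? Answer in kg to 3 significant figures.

(a) 53.4 kg; (b) 129 kg

(a) Volume: 2290 m³ = 2,290,000 L.
(a) Alkalinity to add: (78 − 56) = 22 mg/L as CaCO₃ × 2,290,000 L = 50,380 g as CaCO₃.
(a) Equivalents: 50,380 g ÷ 50 g/eq = 1008 eq.
(a) Each mole of Na₂CO₃ supplies 2 eq, so 1008 / 2 = 503.8 mol.
(a) Mass: 503.8 mol × 106 g/mol = 53,400 g.

(b) Volume: 182,000 US gal × 3.785 L/gal = 688,870 L.
(b) Hardness to add: (208 − 80) = 128 mg/L as CaCO₃ × 688,870 L = 88,180 g as CaCO₃.
(b) Moles of Ca²⁺ (1 mol Ca²⁺ ≡ 1 mol CaCO₃): 88,180 / 100.1 g/mol = 880.9 mol.
(b) Mass of CaCl₂·2H₂O: 880.9 × 147 = 129,500 g.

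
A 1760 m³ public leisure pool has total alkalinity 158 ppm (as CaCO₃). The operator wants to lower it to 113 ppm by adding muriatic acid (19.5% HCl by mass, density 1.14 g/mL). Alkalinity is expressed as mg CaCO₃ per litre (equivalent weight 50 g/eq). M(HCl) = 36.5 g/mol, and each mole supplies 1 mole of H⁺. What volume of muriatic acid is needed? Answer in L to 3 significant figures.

260 L

Volume: 1760 m³ = 1,760,000 L.
Alkalinity to neutralize: (158 − 113) = 45 mg/L as CaCO₃ × 1,760,000 L = 79,200 g as CaCO₃.
Equivalents of H⁺ required: 79,200 ÷ 50 g/eq = 1584 eq = 1584 mol HCl.
Mass of HCl: 1584 × 36.5 = 57,820 g.
Mass of 19.5% solution: 57,820 / 0.195 = 296,500 g.
Volume: 296,500 g ÷ 1.14 g/mL = 260,100 mL.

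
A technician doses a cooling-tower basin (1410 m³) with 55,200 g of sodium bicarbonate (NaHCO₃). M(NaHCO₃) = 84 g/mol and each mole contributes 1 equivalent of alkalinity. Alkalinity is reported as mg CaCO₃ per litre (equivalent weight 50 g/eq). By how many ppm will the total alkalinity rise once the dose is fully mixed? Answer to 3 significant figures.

Volume: 1410 m³ = 1,410,000 L.
Moles of NaHCO₃: 55,200 g ÷ 84 g/mol = 657.1 mol → 657.1 eq of alkalinity.
As CaCO₃: 657.1 eq × 50 g/eq = 32,860 g.
Rise: 32,860 g / 1,410,000 L × 1000 = 23.3 mg/L.

23.3 ppm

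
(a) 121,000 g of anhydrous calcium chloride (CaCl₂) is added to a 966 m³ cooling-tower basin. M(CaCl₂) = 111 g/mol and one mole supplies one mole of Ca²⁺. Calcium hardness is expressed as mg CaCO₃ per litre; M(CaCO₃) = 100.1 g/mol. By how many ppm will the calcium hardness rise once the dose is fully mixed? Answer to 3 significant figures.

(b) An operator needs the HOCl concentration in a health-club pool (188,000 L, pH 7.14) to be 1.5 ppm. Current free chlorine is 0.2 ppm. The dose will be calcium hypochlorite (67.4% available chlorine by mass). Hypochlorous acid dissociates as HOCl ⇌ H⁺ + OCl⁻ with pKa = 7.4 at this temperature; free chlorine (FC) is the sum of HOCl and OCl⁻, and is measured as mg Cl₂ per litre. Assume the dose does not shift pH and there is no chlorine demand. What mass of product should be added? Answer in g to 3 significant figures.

(a) 113 ppm; (b) 593 g

(a) Volume: 966 m³ = 966,000 L.
(a) Moles of Ca²⁺: 121,000 g ÷ 111 g/mol = 1090 mol.
(a) As CaCO₃: 1090 mol × 100.1 g/mol = 109,100 g.
(a) Rise: 109,100 g / 966,000 L × 1000 = 113 mg/L.

(b) [OCl⁻]/[HOCl] = 10^(pH − pKa) = 10^(7.14 − 7.4) = 0.5495; fraction as HOCl = 1/(1 + 0.5495) = 0.6454.
(b) Free chlorine required for 1.5 ppm HOCl: 1.5 / 0.6454 = 2.324 ppm.
(b) FC to add: 2.324 − 0.2 = 2.124 mg/L as Cl₂.
(b) Cl₂ equivalent: 2.124 mg/L × 188,000 L = 399.4 g.
(b) Product at 67.4% available Cl: 399.4 / 0.674 = 592.5 g.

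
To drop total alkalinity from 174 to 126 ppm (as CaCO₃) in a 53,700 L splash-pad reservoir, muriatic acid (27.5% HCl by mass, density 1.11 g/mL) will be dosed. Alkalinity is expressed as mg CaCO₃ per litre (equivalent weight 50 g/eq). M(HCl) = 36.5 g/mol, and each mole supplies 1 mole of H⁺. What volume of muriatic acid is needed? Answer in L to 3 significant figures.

6.16 L

Alkalinity to neutralize: (174 − 126) = 48 mg/L as CaCO₃ × 53,700 L = 2578 g as CaCO₃.
Equivalents of H⁺ required: 2578 ÷ 50 g/eq = 51.55 eq = 51.55 mol HCl.
Mass of HCl: 51.55 × 36.5 = 1882 g.
Mass of 27.5% solution: 1882 / 0.275 = 6842 g.
Volume: 6842 g ÷ 1.11 g/mL = 6164 mL.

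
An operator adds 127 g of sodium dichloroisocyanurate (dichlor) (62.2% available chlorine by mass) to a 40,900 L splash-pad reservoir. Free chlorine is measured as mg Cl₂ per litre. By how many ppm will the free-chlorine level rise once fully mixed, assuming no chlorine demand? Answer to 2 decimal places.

Available chlorine delivered: 127 g × 0.622 = 78.99 g as Cl₂.
Concentration rise: 78.99 g / 40,900 L = 1.931 mg/L = 1.93 ppm.

1.93 ppm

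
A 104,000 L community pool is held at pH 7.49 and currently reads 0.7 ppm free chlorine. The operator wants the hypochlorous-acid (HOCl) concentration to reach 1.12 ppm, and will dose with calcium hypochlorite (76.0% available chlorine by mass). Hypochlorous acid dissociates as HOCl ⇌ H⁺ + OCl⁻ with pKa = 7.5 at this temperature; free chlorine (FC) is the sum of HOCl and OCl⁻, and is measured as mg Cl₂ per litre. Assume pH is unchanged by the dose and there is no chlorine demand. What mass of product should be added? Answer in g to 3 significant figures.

[OCl⁻]/[HOCl] = 10^(pH − pKa) = 10^(7.49 − 7.5) = 0.9772; fraction as HOCl = 1/(1 + 0.9772) = 0.5058.
Free chlorine required for 1.12 ppm HOCl: 1.12 / 0.5058 = 2.215 ppm.
FC to add: 2.215 − 0.7 = 1.515 mg/L as Cl₂.
Cl₂ equivalent: 1.515 mg/L × 104,000 L = 157.5 g.
Product at 76.0% available Cl: 157.5 / 0.76 = 207.2 g.

207 g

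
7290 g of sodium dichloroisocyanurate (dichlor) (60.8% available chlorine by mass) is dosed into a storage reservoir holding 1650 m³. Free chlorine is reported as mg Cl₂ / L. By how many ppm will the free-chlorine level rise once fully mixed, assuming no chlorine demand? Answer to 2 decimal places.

2.69 ppm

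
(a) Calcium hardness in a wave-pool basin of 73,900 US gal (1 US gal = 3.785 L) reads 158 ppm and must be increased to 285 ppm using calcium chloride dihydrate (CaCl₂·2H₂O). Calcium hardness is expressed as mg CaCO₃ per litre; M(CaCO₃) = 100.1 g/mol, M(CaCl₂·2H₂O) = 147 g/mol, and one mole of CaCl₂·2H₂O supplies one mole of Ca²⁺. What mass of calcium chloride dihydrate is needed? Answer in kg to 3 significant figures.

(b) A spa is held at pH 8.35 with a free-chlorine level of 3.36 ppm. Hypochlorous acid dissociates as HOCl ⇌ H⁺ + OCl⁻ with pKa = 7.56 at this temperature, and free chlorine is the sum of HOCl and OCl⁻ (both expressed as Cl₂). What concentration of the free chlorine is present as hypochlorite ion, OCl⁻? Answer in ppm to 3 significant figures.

(a) 52.2 kg; (b) 2.89 ppm

(a) Volume: 73,900 US gal × 3.785 L/gal = 279,712 L.
(a) Hardness to add: (285 − 158) = 127 mg/L as CaCO₃ × 279,712 L = 35,520 g as CaCO₃.
(a) Moles of Ca²⁺ (1 mol Ca²⁺ ≡ 1 mol CaCO₃): 35,520 / 100.1 g/mol = 354.9 mol.
(a) Mass of CaCl₂·2H₂O: 354.9 × 147 = 52,170 g.

(b) [OCl⁻]/[HOCl] = 10^(pH − pKa) = 10^(8.35 − 7.56) = 10^0.79 = 6.166.
(b) Fraction as HOCl = 1 / (1 + 6.166) = 0.1395.
(b) OCl⁻ = (1 − 0.1395) × 3.36 ppm = 2.891 ppm.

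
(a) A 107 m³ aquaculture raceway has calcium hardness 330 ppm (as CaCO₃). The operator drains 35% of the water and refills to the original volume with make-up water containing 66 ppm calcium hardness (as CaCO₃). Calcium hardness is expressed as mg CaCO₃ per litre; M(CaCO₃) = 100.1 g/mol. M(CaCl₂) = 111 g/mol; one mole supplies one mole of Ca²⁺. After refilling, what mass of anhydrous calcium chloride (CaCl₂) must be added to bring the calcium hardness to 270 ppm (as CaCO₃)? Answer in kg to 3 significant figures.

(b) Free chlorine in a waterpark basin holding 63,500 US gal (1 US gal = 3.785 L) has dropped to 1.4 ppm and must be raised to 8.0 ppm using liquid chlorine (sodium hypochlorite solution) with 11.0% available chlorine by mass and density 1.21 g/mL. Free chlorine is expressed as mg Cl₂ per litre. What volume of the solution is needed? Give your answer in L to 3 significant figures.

(a) 3.84 kg; (b) 11.9 L

(a) Volume: 107 m³ = 107,000 L.
(a) After draining 35% and refilling: 330 × 0.65 + 66 × 0.35 = 237.6 ppm.
(a) Deficit to target: 270 − 237.6 = 32.4 mg/L.
(a) As CaCO₃: 32.4 mg/L × 107,000 L = 3467 g; ÷ 100.1 = 34.63 mol Ca²⁺.
(a) Mass: 34.63 × 111 = 3844 g.

(b) Volume: 63,500 US gal × 3.785 L/gal = 240,348 L.
(b) Chlorine deficit: 8.0 − 1.4 = 6.6 ppm = 6.6 mg/L as Cl₂.
(b) Cl₂ equivalent needed: 6.6 mg/L × 240,348 L = 1,586,000 mg = 1586 g.
(b) Product at 11.0% available chlorine: 1586 / 0.11 = 14,420 g.
(b) Volume at density 1.21 g/mL: 14,420 g ÷ 1.21 g/mL = 11,920 mL.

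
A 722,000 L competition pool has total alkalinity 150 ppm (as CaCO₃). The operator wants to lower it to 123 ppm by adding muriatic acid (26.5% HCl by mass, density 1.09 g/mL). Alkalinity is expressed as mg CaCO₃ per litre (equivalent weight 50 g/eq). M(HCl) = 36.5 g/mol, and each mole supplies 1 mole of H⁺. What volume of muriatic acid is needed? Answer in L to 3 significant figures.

Alkalinity to neutralize: (150 − 123) = 27 mg/L as CaCO₃ × 722,000 L = 19,490 g as CaCO₃.
Equivalents of H⁺ required: 19,490 ÷ 50 g/eq = 389.9 eq = 389.9 mol HCl.
Mass of HCl: 389.9 × 36.5 = 14,230 g.
Mass of 26.5% solution: 14,230 / 0.265 = 53,700 g.
Volume: 53,700 g ÷ 1.09 g/mL = 49,270 mL.

49.3 L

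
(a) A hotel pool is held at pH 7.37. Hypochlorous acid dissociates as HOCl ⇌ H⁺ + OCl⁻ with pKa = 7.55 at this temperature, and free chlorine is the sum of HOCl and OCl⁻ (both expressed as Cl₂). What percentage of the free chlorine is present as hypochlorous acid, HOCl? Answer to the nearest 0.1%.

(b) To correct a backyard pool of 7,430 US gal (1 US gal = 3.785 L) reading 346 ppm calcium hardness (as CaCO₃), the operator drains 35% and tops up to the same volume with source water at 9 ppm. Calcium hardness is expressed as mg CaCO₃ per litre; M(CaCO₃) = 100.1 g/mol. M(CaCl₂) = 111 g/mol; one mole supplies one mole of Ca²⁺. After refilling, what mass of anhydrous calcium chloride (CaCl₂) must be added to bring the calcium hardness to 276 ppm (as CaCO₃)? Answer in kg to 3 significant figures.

(a) 60.2%; (b) 1.50 kg

(a) [OCl⁻]/[HOCl] = 10^(pH − pKa) = 10^(7.37 − 7.55) = 10^-0.18 = 0.6607.
(a) Fraction as HOCl = 1 / (1 + 0.6607) = 0.6022.

(b) Volume: 7,430 US gal × 3.785 L/gal = 28,123 L.
(b) After draining 35% and refilling: 346 × 0.65 + 9 × 0.35 = 228.05 ppm.
(b) Deficit to target: 276 − 228.05 = 47.95 mg/L.
(b) As CaCO₃: 47.95 mg/L × 28,123 L = 1348 g; ÷ 100.1 = 13.47 mol Ca²⁺.
(b) Mass: 13.47 × 111 = 1495 g.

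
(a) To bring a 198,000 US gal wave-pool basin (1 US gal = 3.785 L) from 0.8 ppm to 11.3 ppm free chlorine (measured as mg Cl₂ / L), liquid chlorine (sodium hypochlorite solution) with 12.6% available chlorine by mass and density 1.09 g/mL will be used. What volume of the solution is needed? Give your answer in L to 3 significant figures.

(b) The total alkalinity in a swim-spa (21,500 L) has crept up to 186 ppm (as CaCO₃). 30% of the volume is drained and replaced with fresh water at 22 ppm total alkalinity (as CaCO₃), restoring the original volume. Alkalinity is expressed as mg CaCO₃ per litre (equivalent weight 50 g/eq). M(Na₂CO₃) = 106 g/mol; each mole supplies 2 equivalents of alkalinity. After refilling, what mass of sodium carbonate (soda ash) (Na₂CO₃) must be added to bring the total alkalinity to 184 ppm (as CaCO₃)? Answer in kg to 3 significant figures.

(a) Volume: 198,000 US gal × 3.785 L/gal = 749,430 L.
(a) Chlorine deficit: 11.3 − 0.8 = 10.5 ppm = 10.5 mg/L as Cl₂.
(a) Cl₂ equivalent needed: 10.5 mg/L × 749,430 L = 7,869,000 mg = 7869 g.
(a) Product at 12.6% available chlorine: 7869 / 0.126 = 62,450 g.
(a) Volume at density 1.09 g/mL: 62,450 g ÷ 1.09 g/mL = 57,300 mL.

(b) After draining 30% and refilling: 186 × 0.70 + 22 × 0.30 = 136.8 ppm.
(b) Deficit to target: 184 − 136.8 = 47.2 mg/L.
(b) As CaCO₃: 47.2 mg/L × 21,500 L = 1015 g; ÷ 50 g/eq ÷ 2 = 10.15 mol Na₂CO₃.
(b) Mass: 10.15 × 106 = 1076 g.

(a) 57.3 L; (b) 1.08 kg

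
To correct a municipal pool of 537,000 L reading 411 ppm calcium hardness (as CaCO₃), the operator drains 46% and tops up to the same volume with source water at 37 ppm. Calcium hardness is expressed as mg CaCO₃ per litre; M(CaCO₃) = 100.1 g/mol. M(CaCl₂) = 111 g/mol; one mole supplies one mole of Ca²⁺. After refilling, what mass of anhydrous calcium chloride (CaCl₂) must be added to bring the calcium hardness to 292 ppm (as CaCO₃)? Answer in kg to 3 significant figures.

After draining 46% and refilling: 411 × 0.54 + 37 × 0.46 = 238.96 ppm.
Deficit to target: 292 − 238.96 = 53.04 mg/L.
As CaCO₃: 53.04 mg/L × 537,000 L = 28,480 g; ÷ 100.1 = 284.5 mol Ca²⁺.
Mass: 284.5 × 111 = 31,580 g.

31.6 kg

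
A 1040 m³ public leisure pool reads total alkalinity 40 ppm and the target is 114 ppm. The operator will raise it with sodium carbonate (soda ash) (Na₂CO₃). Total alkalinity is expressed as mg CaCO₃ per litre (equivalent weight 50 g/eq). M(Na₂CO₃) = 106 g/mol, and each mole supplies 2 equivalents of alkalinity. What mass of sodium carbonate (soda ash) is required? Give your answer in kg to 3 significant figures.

Volume: 1040 m³ = 1,040,000 L.
Alkalinity to add: (114 − 40) = 74 mg/L as CaCO₃ × 1,040,000 L = 76,960 g as CaCO₃.
Equivalents: 76,960 g ÷ 50 g/eq = 1539 eq.
Each mole of Na₂CO₃ supplies 2 eq, so 1539 / 2 = 769.6 mol.
Mass: 769.6 mol × 106 g/mol = 81,580 g.

81.6 kg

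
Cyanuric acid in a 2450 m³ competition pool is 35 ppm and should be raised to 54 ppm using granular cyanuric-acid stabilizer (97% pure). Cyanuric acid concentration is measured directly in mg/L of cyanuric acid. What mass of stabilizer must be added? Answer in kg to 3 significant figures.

48.0 kg

Volume: 2450 m³ = 2,450,000 L.
CYA to add: (54 − 35) = 19 mg/L × 2,450,000 L = 46,550 g cyanuric acid.
At 97% purity: 46,550 / 0.97 = 47,990 g product.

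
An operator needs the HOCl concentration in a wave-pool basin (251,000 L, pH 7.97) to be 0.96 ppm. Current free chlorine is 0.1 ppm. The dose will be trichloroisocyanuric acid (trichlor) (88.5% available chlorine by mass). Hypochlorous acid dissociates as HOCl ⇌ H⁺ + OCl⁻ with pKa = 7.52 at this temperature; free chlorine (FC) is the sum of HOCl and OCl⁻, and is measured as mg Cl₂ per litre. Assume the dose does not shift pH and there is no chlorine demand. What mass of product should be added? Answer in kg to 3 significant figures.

[OCl⁻]/[HOCl] = 10^(pH − pKa) = 10^(7.97 − 7.52) = 2.818; fraction as HOCl = 1/(1 + 2.818) = 0.2619.
Free chlorine required for 0.96 ppm HOCl: 0.96 / 0.2619 = 3.666 ppm.
FC to add: 3.666 − 0.1 = 3.566 mg/L as Cl₂.
Cl₂ equivalent: 3.566 mg/L × 251,000 L = 895 g.
Product at 88.5% available Cl: 895 / 0.885 = 1011 g.

1.01 kg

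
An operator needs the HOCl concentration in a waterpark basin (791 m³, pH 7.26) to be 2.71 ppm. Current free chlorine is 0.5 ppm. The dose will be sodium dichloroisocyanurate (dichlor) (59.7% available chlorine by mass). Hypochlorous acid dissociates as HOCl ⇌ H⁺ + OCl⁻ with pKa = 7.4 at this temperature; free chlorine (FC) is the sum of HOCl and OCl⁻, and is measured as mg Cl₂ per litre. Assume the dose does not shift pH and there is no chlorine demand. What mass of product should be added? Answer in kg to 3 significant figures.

5.53 kg

Volume: 791 m³ = 791,000 L.
[OCl⁻]/[HOCl] = 10^(pH − pKa) = 10^(7.26 − 7.4) = 0.7244; fraction as HOCl = 1/(1 + 0.7244) = 0.5799.
Free chlorine required for 2.71 ppm HOCl: 2.71 / 0.5799 = 4.673 ppm.
FC to add: 4.673 − 0.5 = 4.173 mg/L as Cl₂.
Cl₂ equivalent: 4.173 mg/L × 791,000 L = 3301 g.
Product at 59.7% available Cl: 3301 / 0.597 = 5529 g.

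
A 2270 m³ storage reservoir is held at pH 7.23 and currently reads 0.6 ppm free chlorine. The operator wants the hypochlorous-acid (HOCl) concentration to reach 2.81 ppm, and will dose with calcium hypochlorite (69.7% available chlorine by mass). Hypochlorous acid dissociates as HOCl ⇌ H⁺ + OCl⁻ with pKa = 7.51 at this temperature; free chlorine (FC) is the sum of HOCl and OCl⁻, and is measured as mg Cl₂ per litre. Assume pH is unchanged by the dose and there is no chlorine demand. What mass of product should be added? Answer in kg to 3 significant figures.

12.0 kg

Volume: 2270 m³ = 2,270,000 L.
[OCl⁻]/[HOCl] = 10^(pH − pKa) = 10^(7.23 − 7.51) = 0.5248; fraction as HOCl = 1/(1 + 0.5248) = 0.6558.
Free chlorine required for 2.81 ppm HOCl: 2.81 / 0.6558 = 4.285 ppm.
FC to add: 4.285 − 0.6 = 3.685 mg/L as Cl₂.
Cl₂ equivalent: 3.685 mg/L × 2,270,000 L = 8364 g.
Product at 69.7% available Cl: 8364 / 0.697 = 12,000 g.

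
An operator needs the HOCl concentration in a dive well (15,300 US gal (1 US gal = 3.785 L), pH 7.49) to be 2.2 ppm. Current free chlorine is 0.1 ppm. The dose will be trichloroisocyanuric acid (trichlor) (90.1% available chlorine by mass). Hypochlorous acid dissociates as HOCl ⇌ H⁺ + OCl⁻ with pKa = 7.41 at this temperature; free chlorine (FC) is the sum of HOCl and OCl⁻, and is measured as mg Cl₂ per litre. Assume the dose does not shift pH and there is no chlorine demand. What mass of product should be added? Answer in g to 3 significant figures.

305 g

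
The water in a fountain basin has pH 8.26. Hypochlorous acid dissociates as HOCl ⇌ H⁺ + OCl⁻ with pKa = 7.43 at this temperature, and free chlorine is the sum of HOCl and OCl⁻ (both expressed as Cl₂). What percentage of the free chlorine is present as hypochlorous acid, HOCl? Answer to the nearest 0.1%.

[OCl⁻]/[HOCl] = 10^(pH − pKa) = 10^(8.26 − 7.43) = 10^0.83 = 6.761.
Fraction as HOCl = 1 / (1 + 6.761) = 0.1289.

12.9%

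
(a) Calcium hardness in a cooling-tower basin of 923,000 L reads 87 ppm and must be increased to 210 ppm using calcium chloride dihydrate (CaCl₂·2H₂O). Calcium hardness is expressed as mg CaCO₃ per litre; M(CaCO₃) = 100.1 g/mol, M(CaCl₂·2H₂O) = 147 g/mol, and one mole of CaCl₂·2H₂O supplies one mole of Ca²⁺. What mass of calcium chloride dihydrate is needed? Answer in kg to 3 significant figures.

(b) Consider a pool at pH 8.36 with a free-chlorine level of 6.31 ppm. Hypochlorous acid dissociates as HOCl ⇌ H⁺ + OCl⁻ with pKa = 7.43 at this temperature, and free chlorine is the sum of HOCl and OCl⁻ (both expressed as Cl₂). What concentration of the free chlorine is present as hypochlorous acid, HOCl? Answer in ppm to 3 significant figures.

(a) Hardness to add: (210 − 87) = 123 mg/L as CaCO₃ × 923,000 L = 113,500 g as CaCO₃.
(a) Moles of Ca²⁺ (1 mol Ca²⁺ ≡ 1 mol CaCO₃): 113,500 / 100.1 g/mol = 1134 mol.
(a) Mass of CaCl₂·2H₂O: 1134 × 147 = 166,700 g.

(b) [OCl⁻]/[HOCl] = 10^(pH − pKa) = 10^(8.36 − 7.43) = 10^0.93 = 8.511.
(b) Fraction as HOCl = 1 / (1 + 8.511) = 0.1051.
(b) HOCl = 0.1051 × 6.31 ppm = 0.6634 ppm.

(a) 167 kg; (b) 0.663 ppm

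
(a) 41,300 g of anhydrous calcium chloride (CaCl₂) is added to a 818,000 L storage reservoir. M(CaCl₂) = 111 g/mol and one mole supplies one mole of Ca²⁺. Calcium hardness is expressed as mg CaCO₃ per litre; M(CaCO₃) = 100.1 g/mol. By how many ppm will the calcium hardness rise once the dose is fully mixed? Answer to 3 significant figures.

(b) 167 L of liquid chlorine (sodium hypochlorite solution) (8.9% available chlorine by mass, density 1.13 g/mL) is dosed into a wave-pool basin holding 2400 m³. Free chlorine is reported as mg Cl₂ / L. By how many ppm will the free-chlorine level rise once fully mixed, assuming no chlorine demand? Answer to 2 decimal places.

(a) Moles of Ca²⁺: 41,300 g ÷ 111 g/mol = 372.1 mol.
(a) As CaCO₃: 372.1 mol × 100.1 g/mol = 37,240 g.
(a) Rise: 37,240 g / 818,000 L × 1000 = 45.53 mg/L.

(b) Volume: 2400 m³ = 2,400,000 L.
(b) Mass of solution: 167 L × 1000 mL/L × 1.13 g/mL = 188,700 g.
(b) Available chlorine delivered: 188,700 g × 0.089 = 16,800 g as Cl₂.
(b) Concentration rise: 16,800 g / 2,400,000 L = 6.998 mg/L = 7.00 ppm.

(a) 45.5 ppm; (b) 7.00 ppm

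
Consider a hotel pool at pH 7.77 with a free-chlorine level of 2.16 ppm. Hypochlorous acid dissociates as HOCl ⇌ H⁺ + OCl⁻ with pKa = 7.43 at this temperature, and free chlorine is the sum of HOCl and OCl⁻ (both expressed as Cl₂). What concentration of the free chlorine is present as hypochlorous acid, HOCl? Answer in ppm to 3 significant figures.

[OCl⁻]/[HOCl] = 10^(pH − pKa) = 10^(7.77 − 7.43) = 10^0.34 = 2.188.
Fraction as HOCl = 1 / (1 + 2.188) = 0.3137.
HOCl = 0.3137 × 2.16 ppm = 0.6776 ppm.

0.678 ppm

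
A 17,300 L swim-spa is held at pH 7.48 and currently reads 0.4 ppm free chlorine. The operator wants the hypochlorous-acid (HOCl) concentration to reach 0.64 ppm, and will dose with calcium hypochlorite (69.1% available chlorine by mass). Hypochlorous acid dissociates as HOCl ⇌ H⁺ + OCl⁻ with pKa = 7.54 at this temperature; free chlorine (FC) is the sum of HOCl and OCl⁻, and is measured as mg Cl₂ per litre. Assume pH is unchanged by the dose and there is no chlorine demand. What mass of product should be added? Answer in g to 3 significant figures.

20.0 g

[OCl⁻]/[HOCl] = 10^(pH − pKa) = 10^(7.48 − 7.54) = 0.871; fraction as HOCl = 1/(1 + 0.871) = 0.5345.
Free chlorine required for 0.64 ppm HOCl: 0.64 / 0.5345 = 1.197 ppm.
FC to add: 1.197 − 0.4 = 0.7974 mg/L as Cl₂.
Cl₂ equivalent: 0.7974 mg/L × 17,300 L = 13.8 g.
Product at 69.1% available Cl: 13.8 / 0.691 = 19.96 g.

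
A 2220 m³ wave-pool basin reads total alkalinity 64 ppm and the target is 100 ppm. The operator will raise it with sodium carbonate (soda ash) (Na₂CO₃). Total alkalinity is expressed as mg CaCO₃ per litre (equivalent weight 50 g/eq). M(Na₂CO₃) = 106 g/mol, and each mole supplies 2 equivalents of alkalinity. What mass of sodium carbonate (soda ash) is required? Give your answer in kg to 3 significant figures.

84.7 kg

Volume: 2220 m³ = 2,220,000 L.
Alkalinity to add: (100 − 64) = 36 mg/L as CaCO₃ × 2,220,000 L = 79,920 g as CaCO₃.
Equivalents: 79,920 g ÷ 50 g/eq = 1598 eq.
Each mole of Na₂CO₃ supplies 2 eq, so 1598 / 2 = 799.2 mol.
Mass: 799.2 mol × 106 g/mol = 84,720 g.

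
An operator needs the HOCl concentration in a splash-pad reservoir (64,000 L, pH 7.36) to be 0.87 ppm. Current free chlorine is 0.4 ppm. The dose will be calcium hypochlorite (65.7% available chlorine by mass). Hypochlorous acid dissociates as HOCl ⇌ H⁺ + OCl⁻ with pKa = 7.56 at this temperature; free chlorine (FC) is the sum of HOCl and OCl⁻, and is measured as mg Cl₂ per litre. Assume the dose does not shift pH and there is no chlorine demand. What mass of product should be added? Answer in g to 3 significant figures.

99.3 g

[OCl⁻]/[HOCl] = 10^(pH − pKa) = 10^(7.36 − 7.56) = 0.631; fraction as HOCl = 1/(1 + 0.631) = 0.6131.
Free chlorine required for 0.87 ppm HOCl: 0.87 / 0.6131 = 1.419 ppm.
FC to add: 1.419 − 0.4 = 1.019 mg/L as Cl₂.
Cl₂ equivalent: 1.019 mg/L × 64,000 L = 65.21 g.
Product at 65.7% available Cl: 65.21 / 0.657 = 99.26 g.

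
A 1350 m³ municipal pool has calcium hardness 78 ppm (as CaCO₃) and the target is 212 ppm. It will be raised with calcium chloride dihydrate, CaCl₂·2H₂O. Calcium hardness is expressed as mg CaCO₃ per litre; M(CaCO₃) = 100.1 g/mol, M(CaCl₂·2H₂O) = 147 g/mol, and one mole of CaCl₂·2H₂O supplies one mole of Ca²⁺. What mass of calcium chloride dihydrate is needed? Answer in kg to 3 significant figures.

266 kg

Volume: 1350 m³ = 1,350,000 L.
Hardness to add: (212 − 78) = 134 mg/L as CaCO₃ × 1,350,000 L = 180,900 g as CaCO₃.
Moles of Ca²⁺ (1 mol Ca²⁺ ≡ 1 mol CaCO₃): 180,900 / 100.1 g/mol = 1807 mol.
Mass of CaCl₂·2H₂O: 1807 × 147 = 265,700 g.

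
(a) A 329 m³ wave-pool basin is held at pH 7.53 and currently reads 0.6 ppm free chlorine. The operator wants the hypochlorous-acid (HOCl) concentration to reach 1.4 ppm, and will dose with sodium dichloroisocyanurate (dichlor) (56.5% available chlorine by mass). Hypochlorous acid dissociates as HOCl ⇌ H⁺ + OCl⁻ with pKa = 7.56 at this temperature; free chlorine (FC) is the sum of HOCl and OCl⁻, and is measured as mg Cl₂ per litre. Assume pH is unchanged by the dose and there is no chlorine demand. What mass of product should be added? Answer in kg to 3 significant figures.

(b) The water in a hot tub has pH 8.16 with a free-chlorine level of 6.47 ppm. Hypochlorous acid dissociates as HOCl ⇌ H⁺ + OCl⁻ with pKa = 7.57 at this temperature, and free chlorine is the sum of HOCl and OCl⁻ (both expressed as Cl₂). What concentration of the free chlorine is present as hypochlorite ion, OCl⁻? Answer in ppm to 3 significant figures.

(a) 1.23 kg; (b) 5.15 ppm

(a) Volume: 329 m³ = 329,000 L.
(a) [OCl⁻]/[HOCl] = 10^(pH − pKa) = 10^(7.53 − 7.56) = 0.9333; fraction as HOCl = 1/(1 + 0.9333) = 0.5173.
(a) Free chlorine required for 1.4 ppm HOCl: 1.4 / 0.5173 = 2.707 ppm.
(a) FC to add: 2.707 − 0.6 = 2.107 mg/L as Cl₂.
(a) Cl₂ equivalent: 2.107 mg/L × 329,000 L = 693.1 g.
(a) Product at 56.5% available Cl: 693.1 / 0.565 = 1227 g.

(b) [OCl⁻]/[HOCl] = 10^(pH − pKa) = 10^(8.16 − 7.57) = 10^0.59 = 3.89.
(b) Fraction as HOCl = 1 / (1 + 3.89) = 0.2045.
(b) OCl⁻ = (1 − 0.2045) × 6.47 ppm = 5.147 ppm.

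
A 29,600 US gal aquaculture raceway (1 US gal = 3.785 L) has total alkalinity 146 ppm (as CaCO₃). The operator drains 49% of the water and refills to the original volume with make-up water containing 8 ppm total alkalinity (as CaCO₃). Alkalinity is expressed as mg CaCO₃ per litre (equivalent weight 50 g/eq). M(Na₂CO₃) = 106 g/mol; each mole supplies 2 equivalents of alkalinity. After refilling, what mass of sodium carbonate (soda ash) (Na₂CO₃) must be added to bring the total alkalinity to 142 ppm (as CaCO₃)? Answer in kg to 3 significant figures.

7.56 kg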